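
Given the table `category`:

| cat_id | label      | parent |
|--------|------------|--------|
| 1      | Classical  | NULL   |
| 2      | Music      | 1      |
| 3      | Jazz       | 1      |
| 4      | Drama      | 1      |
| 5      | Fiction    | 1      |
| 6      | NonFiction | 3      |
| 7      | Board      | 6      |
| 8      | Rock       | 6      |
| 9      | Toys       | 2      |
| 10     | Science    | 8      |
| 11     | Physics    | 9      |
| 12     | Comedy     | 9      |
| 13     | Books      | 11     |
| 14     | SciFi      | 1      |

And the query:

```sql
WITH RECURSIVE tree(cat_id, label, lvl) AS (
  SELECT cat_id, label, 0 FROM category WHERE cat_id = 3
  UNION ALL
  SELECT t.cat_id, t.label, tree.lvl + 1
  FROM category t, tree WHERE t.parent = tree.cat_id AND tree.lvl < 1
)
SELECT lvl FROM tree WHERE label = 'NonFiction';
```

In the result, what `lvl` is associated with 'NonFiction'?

1

Base: cat_id=3 (Jazz) at lvl 0.
Iteration 1: rows with parent in {3} -> NonFiction (id 6, lvl 1).
Iteration 2: lvl < 1 fails for all current rows; recursion stops.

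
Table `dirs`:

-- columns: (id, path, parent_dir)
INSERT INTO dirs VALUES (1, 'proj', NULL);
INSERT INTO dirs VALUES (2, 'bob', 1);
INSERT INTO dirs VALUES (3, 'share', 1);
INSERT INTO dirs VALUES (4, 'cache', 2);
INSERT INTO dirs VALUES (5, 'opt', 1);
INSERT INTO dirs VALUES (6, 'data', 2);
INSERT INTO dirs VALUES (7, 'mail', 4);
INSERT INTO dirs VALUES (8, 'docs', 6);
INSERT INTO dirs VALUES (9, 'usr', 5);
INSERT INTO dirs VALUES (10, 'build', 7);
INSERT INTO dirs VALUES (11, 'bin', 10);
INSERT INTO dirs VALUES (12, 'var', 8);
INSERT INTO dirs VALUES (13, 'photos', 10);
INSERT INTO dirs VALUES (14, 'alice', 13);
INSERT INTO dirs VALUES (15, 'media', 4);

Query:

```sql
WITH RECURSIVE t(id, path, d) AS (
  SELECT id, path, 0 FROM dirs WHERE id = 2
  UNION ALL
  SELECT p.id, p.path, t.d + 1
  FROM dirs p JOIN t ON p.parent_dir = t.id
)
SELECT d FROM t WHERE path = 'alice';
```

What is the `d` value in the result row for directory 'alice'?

5

Base: id=2 (bob) at d 0.
Iteration 1: rows with parent_dir in {2} -> cache (id 4, d 1), data (id 6, d 1).
Iteration 2: rows with parent_dir in {4,6} -> mail (id 7, d 2), docs (id 8, d 2), media (id 15, d 2).
Iteration 3: rows with parent_dir in {7,8,15} -> build (id 10, d 3), var (id 12, d 3).
Iteration 4: rows with parent_dir in {10,12} -> bin (id 11, d 4), photos (id 13, d 4).
Iteration 5: rows with parent_dir in {11,13} -> alice (id 14, d 5).
Iteration 6: no rows with parent_dir in {14}; recursion stops.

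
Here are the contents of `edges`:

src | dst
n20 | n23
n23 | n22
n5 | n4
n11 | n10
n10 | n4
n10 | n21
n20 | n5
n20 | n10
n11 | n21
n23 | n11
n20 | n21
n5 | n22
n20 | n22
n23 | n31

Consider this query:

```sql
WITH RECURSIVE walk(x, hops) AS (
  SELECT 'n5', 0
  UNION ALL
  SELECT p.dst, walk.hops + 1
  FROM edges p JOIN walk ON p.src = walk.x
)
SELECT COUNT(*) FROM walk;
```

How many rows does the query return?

Base: (n5, hops=0).
Iteration 1: edges from {n5} -> (n22, hops=1), (n4, hops=1).
Iteration 2: no outgoing edges from {n22,n4}; recursion stops.
Total rows emitted: 3.

3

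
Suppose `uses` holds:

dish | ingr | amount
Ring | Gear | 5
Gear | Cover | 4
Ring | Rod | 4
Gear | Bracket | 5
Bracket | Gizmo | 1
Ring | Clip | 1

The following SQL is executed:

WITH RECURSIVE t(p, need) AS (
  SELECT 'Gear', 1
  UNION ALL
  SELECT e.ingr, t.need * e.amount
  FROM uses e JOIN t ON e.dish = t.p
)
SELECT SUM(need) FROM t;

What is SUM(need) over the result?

Base: (Gear, need=1).
Iteration 1: components of {Gear} -> Bracket = 1*5 = 5, Cover = 1*4 = 4.
Iteration 2: components of {Bracket,Cover} -> Gizmo = 5*1 = 5.
Iteration 3: no further components; recursion stops.
SUM(need) = 1 + 4 + 5 + 5 = 15.

15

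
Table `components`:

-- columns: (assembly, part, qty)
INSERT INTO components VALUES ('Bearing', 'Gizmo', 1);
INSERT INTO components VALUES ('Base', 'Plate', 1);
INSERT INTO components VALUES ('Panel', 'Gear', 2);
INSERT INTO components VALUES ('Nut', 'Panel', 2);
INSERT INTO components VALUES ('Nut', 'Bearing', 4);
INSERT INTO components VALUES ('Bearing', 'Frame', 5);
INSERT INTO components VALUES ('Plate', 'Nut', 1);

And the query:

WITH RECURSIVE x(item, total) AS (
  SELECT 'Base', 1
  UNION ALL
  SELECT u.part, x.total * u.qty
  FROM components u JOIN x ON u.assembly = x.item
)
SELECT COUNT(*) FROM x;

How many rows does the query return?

8

Base: (Base, total=1).
Iteration 1: components of {Base} -> Plate = 1*1 = 1.
Iteration 2: components of {Plate} -> Nut = 1*1 = 1.
Iteration 3: components of {Nut} -> Bearing = 1*4 = 4, Panel = 1*2 = 2.
Iteration 4: components of {Bearing,Panel} -> Frame = 4*5 = 20, Gear = 2*2 = 4, Gizmo = 4*1 = 4.
Iteration 5: no further components; recursion stops.
Total rows emitted: 8.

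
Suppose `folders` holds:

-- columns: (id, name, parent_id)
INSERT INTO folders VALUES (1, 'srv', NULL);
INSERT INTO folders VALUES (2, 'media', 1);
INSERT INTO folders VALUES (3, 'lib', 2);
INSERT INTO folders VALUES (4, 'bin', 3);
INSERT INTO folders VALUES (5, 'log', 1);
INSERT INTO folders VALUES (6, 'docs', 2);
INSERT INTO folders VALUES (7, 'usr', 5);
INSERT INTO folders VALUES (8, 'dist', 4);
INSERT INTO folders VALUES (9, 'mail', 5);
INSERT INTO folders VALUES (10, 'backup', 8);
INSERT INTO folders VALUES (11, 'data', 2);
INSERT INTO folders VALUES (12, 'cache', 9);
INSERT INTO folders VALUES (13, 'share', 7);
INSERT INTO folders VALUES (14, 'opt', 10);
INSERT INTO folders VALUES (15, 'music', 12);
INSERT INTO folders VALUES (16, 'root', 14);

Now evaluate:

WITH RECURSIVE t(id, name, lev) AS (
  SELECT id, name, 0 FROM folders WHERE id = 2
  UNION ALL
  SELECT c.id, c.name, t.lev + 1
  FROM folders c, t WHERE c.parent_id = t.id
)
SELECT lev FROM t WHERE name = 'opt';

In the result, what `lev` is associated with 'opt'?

5

Base: id=2 (media) at lev 0.
Iteration 1: rows with parent_id in {2} -> lib (id 3, lev 1), docs (id 6, lev 1), data (id 11, lev 1).
Iteration 2: rows with parent_id in {3,6,11} -> bin (id 4, lev 2).
Iteration 3: rows with parent_id in {4} -> dist (id 8, lev 3).
Iteration 4: rows with parent_id in {8} -> backup (id 10, lev 4).
Iteration 5: rows with parent_id in {10} -> opt (id 14, lev 5).
Iteration 6: rows with parent_id in {14} -> root (id 16, lev 6).
Iteration 7: no rows with parent_id in {16}; recursion stops.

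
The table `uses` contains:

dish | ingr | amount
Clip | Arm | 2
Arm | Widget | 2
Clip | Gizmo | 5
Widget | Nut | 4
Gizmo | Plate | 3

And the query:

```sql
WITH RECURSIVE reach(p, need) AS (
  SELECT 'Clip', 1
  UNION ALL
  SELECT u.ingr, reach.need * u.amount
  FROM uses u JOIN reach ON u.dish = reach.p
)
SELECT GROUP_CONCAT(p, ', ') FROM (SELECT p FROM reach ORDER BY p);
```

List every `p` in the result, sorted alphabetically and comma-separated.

Arm, Clip, Gizmo, Nut, Plate, Widget

Base: (Clip, need=1).
Iteration 1: components of {Clip} -> Arm = 1*2 = 2, Gizmo = 1*5 = 5.
Iteration 2: components of {Arm,Gizmo} -> Plate = 5*3 = 15, Widget = 2*2 = 4.
Iteration 3: components of {Plate,Widget} -> Nut = 4*4 = 16.
Iteration 4: no further components; recursion stops.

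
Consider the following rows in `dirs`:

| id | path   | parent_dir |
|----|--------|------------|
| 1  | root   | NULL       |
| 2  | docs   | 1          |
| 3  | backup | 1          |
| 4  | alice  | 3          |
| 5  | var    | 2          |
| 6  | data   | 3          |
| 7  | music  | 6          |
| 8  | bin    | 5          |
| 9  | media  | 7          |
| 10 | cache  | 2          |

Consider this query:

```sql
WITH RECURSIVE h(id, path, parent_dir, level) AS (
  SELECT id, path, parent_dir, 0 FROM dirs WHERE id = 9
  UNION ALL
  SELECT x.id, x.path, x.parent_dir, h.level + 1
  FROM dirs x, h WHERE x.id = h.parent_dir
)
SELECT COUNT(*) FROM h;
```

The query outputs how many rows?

5

Base: id=9 (media), parent_dir=7, level 0.
Iteration 1: join on id=7 -> music (id 7, parent_dir=6, level 1).
Iteration 2: join on id=6 -> data (id 6, parent_dir=3, level 2).
Iteration 3: join on id=3 -> backup (id 3, parent_dir=1, level 3).
Iteration 4: join on id=1 -> root (id 1, parent_dir=NULL, level 4).
Iteration 5: parent_dir is NULL; no match; recursion stops.
Total rows emitted: 5.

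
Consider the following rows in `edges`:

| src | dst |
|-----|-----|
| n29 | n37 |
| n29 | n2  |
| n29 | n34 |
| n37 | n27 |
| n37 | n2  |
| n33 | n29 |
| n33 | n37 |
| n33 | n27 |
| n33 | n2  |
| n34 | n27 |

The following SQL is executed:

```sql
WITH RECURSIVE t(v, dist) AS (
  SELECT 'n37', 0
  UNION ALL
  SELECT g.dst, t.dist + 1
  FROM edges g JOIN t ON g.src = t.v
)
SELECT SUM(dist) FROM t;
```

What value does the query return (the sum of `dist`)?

Base: (n37, dist=0).
Iteration 1: edges from {n37} -> (n2, dist=1), (n27, dist=1).
Iteration 2: no outgoing edges from {n2,n27}; recursion stops.
SUM(dist) = 0 + 1 + 1 = 2.

2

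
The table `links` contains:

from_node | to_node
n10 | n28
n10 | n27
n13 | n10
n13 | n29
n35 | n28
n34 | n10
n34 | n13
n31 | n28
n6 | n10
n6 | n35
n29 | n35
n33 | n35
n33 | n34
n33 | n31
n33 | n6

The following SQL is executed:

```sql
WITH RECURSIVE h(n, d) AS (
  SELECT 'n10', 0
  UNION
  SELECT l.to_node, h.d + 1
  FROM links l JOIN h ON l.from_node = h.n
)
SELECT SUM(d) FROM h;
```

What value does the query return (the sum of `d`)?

Base: (n10, d=0).
Iteration 1: edges from {n10} -> (n27, d=1), (n28, d=1).
Iteration 2: no outgoing edges from {n27,n28}; recursion stops.
SUM(d) = 0 + 1 + 1 = 2.

2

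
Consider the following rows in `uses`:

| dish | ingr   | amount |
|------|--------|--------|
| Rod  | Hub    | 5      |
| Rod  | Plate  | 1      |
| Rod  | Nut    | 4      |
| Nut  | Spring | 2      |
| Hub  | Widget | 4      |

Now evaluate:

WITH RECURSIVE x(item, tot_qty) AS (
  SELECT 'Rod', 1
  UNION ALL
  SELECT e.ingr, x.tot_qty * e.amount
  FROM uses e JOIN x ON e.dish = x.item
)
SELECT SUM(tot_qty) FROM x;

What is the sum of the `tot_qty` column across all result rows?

39

Base: (Rod, tot_qty=1).
Iteration 1: components of {Rod} -> Hub = 1*5 = 5, Nut = 1*4 = 4, Plate = 1*1 = 1.
Iteration 2: components of {Hub,Nut,Plate} -> Spring = 4*2 = 8, Widget = 5*4 = 20.
Iteration 3: no further components; recursion stops.
SUM(tot_qty) = 1 + 5 + 1 + 4 + 20 + 8 = 39.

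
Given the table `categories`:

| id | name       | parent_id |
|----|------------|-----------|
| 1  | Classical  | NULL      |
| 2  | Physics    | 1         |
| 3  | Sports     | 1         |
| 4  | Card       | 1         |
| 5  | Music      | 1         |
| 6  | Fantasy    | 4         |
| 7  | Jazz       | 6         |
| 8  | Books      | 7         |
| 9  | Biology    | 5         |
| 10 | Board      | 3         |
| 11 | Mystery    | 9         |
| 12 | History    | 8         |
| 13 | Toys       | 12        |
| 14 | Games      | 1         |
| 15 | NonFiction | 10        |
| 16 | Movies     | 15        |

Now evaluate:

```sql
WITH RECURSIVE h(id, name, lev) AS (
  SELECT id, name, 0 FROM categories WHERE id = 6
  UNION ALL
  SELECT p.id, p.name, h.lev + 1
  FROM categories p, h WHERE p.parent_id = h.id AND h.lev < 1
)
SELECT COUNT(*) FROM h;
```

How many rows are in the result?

2

Base: id=6 (Fantasy) at lev 0.
Iteration 1: rows with parent_id in {6} -> Jazz (id 7, lev 1).
Iteration 2: lev < 1 fails for all current rows; recursion stops.
Total rows emitted: 2.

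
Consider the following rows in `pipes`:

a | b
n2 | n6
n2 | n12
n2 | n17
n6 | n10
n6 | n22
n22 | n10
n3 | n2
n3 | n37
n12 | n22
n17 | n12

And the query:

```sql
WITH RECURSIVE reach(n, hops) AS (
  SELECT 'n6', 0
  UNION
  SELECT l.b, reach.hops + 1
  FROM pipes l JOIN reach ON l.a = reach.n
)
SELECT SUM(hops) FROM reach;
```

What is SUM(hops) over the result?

Base: (n6, hops=0).
Iteration 1: edges from {n6} -> (n10, hops=1), (n22, hops=1).
Iteration 2: edges from {n10,n22} -> (n10, hops=2).
Iteration 3: no outgoing edges from {n10}; recursion stops.
SUM(hops) = 0 + 1 + 1 + 2 = 4.

4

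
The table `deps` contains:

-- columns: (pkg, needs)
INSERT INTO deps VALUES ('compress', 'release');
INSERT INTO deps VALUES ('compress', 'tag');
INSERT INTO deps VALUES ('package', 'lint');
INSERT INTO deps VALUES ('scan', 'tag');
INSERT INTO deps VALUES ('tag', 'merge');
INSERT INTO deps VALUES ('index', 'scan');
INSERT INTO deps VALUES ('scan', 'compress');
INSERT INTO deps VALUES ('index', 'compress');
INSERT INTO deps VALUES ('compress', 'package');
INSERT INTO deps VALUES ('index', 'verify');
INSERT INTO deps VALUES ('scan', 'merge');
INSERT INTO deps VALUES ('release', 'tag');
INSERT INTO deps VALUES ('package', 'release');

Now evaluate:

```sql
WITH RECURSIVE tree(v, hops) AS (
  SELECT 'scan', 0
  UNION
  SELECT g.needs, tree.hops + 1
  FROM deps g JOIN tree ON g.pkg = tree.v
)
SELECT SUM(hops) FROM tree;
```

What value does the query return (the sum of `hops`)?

36

Base: (scan, hops=0).
Iteration 1: edges from {scan} -> (compress, hops=1), (merge, hops=1), (tag, hops=1).
Iteration 2: edges from {compress,merge,tag} -> (merge, hops=2), (package, hops=2), (release, hops=2), (tag, hops=2).
Iteration 3: edges from {merge,package,release,tag} -> (lint, hops=3), (merge, hops=3), (release, hops=3), (tag, hops=3).
Iteration 4: edges from {lint,merge,release,tag} -> (merge, hops=4), (tag, hops=4).
Iteration 5: edges from {merge,tag} -> (merge, hops=5).
Iteration 6: no outgoing edges from {merge}; recursion stops.
SUM(hops) = 0 + 1 + 1 + 1 + 2 + 2 + 2 + 2 + 3 + 3 + 3 + 3 + 4 + 4 + 5 = 36.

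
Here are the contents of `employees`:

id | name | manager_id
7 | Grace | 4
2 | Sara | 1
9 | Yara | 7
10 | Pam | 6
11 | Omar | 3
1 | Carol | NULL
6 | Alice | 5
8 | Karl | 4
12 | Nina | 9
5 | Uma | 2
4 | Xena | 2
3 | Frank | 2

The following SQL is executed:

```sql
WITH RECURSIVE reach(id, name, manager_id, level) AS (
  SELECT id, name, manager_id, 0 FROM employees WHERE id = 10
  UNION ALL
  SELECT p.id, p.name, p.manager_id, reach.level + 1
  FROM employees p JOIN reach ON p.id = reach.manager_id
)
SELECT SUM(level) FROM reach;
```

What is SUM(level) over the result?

Base: id=10 (Pam), manager_id=6, level 0.
Iteration 1: join on id=6 -> Alice (id 6, manager_id=5, level 1).
Iteration 2: join on id=5 -> Uma (id 5, manager_id=2, level 2).
Iteration 3: join on id=2 -> Sara (id 2, manager_id=1, level 3).
Iteration 4: join on id=1 -> Carol (id 1, manager_id=NULL, level 4).
Iteration 5: manager_id is NULL; no match; recursion stops.
SUM(level) = 0 + 1 + 2 + 3 + 4 = 10.

10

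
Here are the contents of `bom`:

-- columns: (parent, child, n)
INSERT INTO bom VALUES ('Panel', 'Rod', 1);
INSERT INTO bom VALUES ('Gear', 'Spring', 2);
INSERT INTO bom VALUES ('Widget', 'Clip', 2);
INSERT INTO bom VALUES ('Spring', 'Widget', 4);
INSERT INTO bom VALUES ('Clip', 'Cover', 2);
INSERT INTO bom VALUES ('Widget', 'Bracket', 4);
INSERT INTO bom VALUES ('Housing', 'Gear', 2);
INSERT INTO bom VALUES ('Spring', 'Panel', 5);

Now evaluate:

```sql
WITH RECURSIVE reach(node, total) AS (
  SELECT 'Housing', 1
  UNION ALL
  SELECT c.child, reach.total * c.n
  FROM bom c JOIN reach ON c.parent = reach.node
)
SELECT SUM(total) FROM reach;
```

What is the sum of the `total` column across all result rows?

Base: (Housing, total=1).
Iteration 1: components of {Housing} -> Gear = 1*2 = 2.
Iteration 2: components of {Gear} -> Spring = 2*2 = 4.
Iteration 3: components of {Spring} -> Panel = 4*5 = 20, Widget = 4*4 = 16.
Iteration 4: components of {Panel,Widget} -> Bracket = 16*4 = 64, Clip = 16*2 = 32, Rod = 20*1 = 20.
Iteration 5: components of {Bracket,Clip,Rod} -> Cover = 32*2 = 64.
Iteration 6: no further components; recursion stops.
SUM(total) = 1 + 2 + 4 + 20 + 16 + 20 + 32 + 64 + 64 = 223.

223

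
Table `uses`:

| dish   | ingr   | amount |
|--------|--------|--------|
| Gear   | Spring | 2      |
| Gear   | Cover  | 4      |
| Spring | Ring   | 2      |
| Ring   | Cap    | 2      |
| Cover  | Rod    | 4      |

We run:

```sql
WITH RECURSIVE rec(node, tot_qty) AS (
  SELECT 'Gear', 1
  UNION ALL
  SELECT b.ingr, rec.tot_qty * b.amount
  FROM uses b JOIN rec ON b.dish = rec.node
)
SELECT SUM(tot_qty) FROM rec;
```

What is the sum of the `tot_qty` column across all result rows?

35

Base: (Gear, tot_qty=1).
Iteration 1: components of {Gear} -> Cover = 1*4 = 4, Spring = 1*2 = 2.
Iteration 2: components of {Cover,Spring} -> Ring = 2*2 = 4, Rod = 4*4 = 16.
Iteration 3: components of {Ring,Rod} -> Cap = 4*2 = 8.
Iteration 4: no further components; recursion stops.
SUM(tot_qty) = 1 + 2 + 4 + 4 + 16 + 8 = 35.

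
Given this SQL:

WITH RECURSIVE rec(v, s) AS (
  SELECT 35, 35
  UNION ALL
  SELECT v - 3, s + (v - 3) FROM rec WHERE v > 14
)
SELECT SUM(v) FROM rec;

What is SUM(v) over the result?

Base: v=35, s=35.
Iteration 1: 35 > 14 holds -> v = 35 - 3 = 32, s = 35 + 32 = 67.
Iteration 2: 32 > 14 holds -> v = 32 - 3 = 29, s = 67 + 29 = 96.
Iteration 3: 29 > 14 holds -> v = 29 - 3 = 26, s = 96 + 26 = 122.
Iteration 4: 26 > 14 holds -> v = 26 - 3 = 23, s = 122 + 23 = 145.
Iteration 5: 23 > 14 holds -> v = 23 - 3 = 20, s = 145 + 20 = 165.
Iteration 6: 20 > 14 holds -> v = 20 - 3 = 17, s = 165 + 17 = 182.
Iteration 7: 17 > 14 holds -> v = 17 - 3 = 14, s = 182 + 14 = 196.
Iteration 8: 14 > 14 fails; recursion stops.
SUM(v) = 35 + 32 + 29 + 26 + 23 + 20 + 17 + 14 = 196.

196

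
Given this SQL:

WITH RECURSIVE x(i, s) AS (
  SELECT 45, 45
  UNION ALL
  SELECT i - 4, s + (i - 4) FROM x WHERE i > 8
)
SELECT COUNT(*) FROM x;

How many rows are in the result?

Base: i=45, s=45.
Iteration 1: 45 > 8 holds -> i = 45 - 4 = 41, s = 45 + 41 = 86.
Iteration 2: 41 > 8 holds -> i = 41 - 4 = 37, s = 86 + 37 = 123.
Iteration 3: 37 > 8 holds -> i = 37 - 4 = 33, s = 123 + 33 = 156.
Iteration 4: 33 > 8 holds -> i = 33 - 4 = 29, s = 156 + 29 = 185.
Iteration 5: 29 > 8 holds -> i = 29 - 4 = 25, s = 185 + 25 = 210.
Iteration 6: 25 > 8 holds -> i = 25 - 4 = 21, s = 210 + 21 = 231.
Iteration 7: 21 > 8 holds -> i = 21 - 4 = 17, s = 231 + 17 = 248.
Iteration 8: 17 > 8 holds -> i = 17 - 4 = 13, s = 248 + 13 = 261.
Iteration 9: 13 > 8 holds -> i = 13 - 4 = 9, s = 261 + 9 = 270.
Iteration 10: 9 > 8 holds -> i = 9 - 4 = 5, s = 270 + 5 = 275.
Iteration 11: 5 > 8 fails; recursion stops.
Total rows emitted: 11.

11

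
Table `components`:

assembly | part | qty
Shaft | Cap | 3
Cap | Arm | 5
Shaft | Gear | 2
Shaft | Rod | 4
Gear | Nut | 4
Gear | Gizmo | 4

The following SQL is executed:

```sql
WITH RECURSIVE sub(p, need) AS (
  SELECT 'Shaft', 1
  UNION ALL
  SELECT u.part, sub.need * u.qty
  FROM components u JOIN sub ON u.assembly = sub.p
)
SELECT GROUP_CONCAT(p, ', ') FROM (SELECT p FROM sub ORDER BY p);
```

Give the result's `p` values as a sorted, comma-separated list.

Base: (Shaft, need=1).
Iteration 1: components of {Shaft} -> Cap = 1*3 = 3, Gear = 1*2 = 2, Rod = 1*4 = 4.
Iteration 2: components of {Cap,Gear,Rod} -> Arm = 3*5 = 15, Gizmo = 2*4 = 8, Nut = 2*4 = 8.
Iteration 3: no further components; recursion stops.

Arm, Cap, Gear, Gizmo, Nut, Rod, Shaft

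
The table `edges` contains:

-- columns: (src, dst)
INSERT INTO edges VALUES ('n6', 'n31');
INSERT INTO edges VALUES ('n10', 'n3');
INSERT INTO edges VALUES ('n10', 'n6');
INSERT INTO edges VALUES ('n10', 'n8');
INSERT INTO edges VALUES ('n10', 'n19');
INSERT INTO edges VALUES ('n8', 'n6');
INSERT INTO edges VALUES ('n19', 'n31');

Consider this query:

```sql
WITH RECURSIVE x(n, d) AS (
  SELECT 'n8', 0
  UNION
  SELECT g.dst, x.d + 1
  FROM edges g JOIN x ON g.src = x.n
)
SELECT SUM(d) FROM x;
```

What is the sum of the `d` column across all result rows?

3

Base: (n8, d=0).
Iteration 1: edges from {n8} -> (n6, d=1).
Iteration 2: edges from {n6} -> (n31, d=2).
Iteration 3: no outgoing edges from {n31}; recursion stops.
SUM(d) = 0 + 1 + 2 = 3.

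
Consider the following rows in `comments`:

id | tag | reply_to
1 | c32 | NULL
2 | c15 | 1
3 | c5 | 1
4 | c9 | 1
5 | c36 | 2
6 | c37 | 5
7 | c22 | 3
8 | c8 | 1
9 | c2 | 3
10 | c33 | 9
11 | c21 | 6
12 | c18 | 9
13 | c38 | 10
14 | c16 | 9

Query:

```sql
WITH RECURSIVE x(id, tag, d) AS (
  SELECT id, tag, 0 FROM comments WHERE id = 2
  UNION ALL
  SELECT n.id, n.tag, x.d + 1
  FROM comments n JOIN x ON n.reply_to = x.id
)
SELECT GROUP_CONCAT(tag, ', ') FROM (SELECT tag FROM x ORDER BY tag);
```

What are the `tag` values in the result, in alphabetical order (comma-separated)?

c15, c21, c36, c37

Base: id=2 (c15) at d 0.
Iteration 1: rows with reply_to in {2} -> c36 (id 5, d 1).
Iteration 2: rows with reply_to in {5} -> c37 (id 6, d 2).
Iteration 3: rows with reply_to in {6} -> c21 (id 11, d 3).
Iteration 4: no rows with reply_to in {11}; recursion stops.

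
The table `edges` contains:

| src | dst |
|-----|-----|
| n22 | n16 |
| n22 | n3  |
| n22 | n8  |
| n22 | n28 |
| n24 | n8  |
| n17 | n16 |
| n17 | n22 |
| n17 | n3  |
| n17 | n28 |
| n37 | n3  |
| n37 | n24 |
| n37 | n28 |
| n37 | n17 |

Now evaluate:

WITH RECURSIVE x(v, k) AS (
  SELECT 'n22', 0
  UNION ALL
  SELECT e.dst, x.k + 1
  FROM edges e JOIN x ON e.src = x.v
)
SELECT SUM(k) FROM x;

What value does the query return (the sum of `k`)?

4

Base: (n22, k=0).
Iteration 1: edges from {n22} -> (n16, k=1), (n28, k=1), (n3, k=1), (n8, k=1).
Iteration 2: no outgoing edges from {n16,n28,n3,n8}; recursion stops.
SUM(k) = 0 + 1 + 1 + 1 + 1 = 4.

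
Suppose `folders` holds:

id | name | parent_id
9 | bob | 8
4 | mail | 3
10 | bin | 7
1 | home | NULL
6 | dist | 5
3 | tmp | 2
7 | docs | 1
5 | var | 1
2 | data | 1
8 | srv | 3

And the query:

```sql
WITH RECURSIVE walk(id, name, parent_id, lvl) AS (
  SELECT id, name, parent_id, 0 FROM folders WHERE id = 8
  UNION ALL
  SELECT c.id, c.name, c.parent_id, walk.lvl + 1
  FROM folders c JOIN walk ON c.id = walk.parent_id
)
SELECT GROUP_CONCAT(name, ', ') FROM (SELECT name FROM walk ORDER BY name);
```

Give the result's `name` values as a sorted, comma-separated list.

Base: id=8 (srv), parent_id=3, lvl 0.
Iteration 1: join on id=3 -> tmp (id 3, parent_id=2, lvl 1).
Iteration 2: join on id=2 -> data (id 2, parent_id=1, lvl 2).
Iteration 3: join on id=1 -> home (id 1, parent_id=NULL, lvl 3).
Iteration 4: parent_id is NULL; no match; recursion stops.

data, home, srv, tmp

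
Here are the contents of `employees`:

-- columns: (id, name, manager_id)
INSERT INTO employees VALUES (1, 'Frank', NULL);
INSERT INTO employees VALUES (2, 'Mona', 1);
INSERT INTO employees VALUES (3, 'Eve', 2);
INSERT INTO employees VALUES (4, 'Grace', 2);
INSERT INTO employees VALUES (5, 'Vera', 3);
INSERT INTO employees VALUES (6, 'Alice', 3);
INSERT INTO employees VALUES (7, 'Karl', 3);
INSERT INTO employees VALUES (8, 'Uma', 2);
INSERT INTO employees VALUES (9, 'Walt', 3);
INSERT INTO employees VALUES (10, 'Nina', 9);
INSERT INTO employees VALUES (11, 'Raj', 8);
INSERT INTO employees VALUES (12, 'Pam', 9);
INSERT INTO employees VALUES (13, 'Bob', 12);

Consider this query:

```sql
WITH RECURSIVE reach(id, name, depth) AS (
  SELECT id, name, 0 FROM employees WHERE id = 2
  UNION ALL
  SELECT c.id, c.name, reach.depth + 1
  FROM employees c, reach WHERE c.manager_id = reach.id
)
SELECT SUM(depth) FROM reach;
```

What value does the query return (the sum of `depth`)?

23

Base: id=2 (Mona) at depth 0.
Iteration 1: rows with manager_id in {2} -> Eve (id 3, depth 1), Grace (id 4, depth 1), Uma (id 8, depth 1).
Iteration 2: rows with manager_id in {3,4,8} -> Vera (id 5, depth 2), Alice (id 6, depth 2), Karl (id 7, depth 2), Walt (id 9, depth 2), Raj (id 11, depth 2).
Iteration 3: rows with manager_id in {5,6,7,9,11} -> Nina (id 10, depth 3), Pam (id 12, depth 3).
Iteration 4: rows with manager_id in {10,12} -> Bob (id 13, depth 4).
Iteration 5: no rows with manager_id in {13}; recursion stops.
SUM(depth) = 0 + 1 + 1 + 1 + 2 + 2 + 2 + 2 + 2 + 3 + 3 + 4 = 23.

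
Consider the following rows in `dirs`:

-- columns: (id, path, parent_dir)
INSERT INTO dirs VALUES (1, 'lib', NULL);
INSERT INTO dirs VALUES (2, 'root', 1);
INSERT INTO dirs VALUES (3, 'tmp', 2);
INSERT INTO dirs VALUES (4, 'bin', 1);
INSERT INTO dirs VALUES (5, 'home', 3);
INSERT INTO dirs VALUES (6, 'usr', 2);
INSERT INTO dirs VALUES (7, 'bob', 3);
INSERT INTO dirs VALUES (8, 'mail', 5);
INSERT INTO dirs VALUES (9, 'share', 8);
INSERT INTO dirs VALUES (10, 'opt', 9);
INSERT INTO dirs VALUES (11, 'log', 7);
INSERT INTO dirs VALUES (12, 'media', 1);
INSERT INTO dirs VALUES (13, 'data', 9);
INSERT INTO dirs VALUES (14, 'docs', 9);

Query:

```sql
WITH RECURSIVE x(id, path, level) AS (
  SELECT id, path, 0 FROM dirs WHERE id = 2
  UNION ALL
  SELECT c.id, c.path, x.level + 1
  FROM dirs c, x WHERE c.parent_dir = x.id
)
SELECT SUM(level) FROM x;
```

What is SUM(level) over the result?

31

Base: id=2 (root) at level 0.
Iteration 1: rows with parent_dir in {2} -> tmp (id 3, level 1), usr (id 6, level 1).
Iteration 2: rows with parent_dir in {3,6} -> home (id 5, level 2), bob (id 7, level 2).
Iteration 3: rows with parent_dir in {5,7} -> mail (id 8, level 3), log (id 11, level 3).
Iteration 4: rows with parent_dir in {8,11} -> share (id 9, level 4).
Iteration 5: rows with parent_dir in {9} -> opt (id 10, level 5), data (id 13, level 5), docs (id 14, level 5).
Iteration 6: no rows with parent_dir in {10,13,14}; recursion stops.
SUM(level) = 0 + 1 + 1 + 2 + 2 + 3 + 3 + 4 + 5 + 5 + 5 = 31.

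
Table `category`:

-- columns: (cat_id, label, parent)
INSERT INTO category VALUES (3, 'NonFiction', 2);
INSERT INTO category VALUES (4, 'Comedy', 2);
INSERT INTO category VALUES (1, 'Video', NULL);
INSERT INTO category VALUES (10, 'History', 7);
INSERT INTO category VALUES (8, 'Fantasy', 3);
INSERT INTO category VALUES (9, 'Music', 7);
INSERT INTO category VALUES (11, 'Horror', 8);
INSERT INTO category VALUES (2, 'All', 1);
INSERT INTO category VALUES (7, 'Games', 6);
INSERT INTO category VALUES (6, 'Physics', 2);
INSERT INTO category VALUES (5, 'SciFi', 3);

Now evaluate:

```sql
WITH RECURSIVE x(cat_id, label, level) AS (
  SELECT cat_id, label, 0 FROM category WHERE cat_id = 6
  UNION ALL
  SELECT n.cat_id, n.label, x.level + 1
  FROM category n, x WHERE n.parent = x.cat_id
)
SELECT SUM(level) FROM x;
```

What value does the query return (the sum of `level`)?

5

Base: cat_id=6 (Physics) at level 0.
Iteration 1: rows with parent in {6} -> Games (id 7, level 1).
Iteration 2: rows with parent in {7} -> Music (id 9, level 2), History (id 10, level 2).
Iteration 3: no rows with parent in {9,10}; recursion stops.
SUM(level) = 0 + 1 + 2 + 2 = 5.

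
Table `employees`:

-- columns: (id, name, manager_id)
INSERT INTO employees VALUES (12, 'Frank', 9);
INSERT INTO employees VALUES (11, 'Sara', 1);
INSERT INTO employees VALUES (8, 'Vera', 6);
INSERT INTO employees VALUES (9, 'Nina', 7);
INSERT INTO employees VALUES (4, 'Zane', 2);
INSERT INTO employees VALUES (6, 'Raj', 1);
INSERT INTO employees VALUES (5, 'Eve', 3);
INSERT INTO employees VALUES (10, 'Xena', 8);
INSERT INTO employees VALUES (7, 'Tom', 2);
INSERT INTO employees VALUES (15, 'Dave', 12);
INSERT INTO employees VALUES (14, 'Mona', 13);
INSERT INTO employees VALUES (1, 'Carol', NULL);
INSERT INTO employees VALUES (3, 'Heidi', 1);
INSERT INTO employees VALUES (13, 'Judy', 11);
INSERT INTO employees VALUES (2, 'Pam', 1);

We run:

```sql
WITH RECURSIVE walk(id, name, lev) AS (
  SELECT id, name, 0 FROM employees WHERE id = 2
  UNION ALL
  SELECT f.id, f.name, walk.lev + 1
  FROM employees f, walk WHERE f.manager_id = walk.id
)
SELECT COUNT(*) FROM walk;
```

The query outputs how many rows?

6

Base: id=2 (Pam) at lev 0.
Iteration 1: rows with manager_id in {2} -> Zane (id 4, lev 1), Tom (id 7, lev 1).
Iteration 2: rows with manager_id in {4,7} -> Nina (id 9, lev 2).
Iteration 3: rows with manager_id in {9} -> Frank (id 12, lev 3).
Iteration 4: rows with manager_id in {12} -> Dave (id 15, lev 4).
Iteration 5: no rows with manager_id in {15}; recursion stops.
Total rows emitted: 6.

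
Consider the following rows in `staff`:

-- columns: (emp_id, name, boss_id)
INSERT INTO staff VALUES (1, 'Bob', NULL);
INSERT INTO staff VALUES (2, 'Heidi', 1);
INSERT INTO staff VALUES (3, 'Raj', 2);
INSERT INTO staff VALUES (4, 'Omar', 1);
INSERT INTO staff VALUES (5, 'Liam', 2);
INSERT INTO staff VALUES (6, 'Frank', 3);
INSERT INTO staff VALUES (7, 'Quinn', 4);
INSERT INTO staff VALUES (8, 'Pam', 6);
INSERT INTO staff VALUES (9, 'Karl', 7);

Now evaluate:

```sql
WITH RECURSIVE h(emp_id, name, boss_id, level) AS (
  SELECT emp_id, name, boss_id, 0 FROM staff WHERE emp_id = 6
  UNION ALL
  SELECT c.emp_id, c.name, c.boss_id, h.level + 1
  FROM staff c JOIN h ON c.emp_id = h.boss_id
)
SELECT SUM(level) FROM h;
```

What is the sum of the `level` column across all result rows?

Base: emp_id=6 (Frank), boss_id=3, level 0.
Iteration 1: join on emp_id=3 -> Raj (id 3, boss_id=2, level 1).
Iteration 2: join on emp_id=2 -> Heidi (id 2, boss_id=1, level 2).
Iteration 3: join on emp_id=1 -> Bob (id 1, boss_id=NULL, level 3).
Iteration 4: boss_id is NULL; no match; recursion stops.
SUM(level) = 0 + 1 + 2 + 3 = 6.

6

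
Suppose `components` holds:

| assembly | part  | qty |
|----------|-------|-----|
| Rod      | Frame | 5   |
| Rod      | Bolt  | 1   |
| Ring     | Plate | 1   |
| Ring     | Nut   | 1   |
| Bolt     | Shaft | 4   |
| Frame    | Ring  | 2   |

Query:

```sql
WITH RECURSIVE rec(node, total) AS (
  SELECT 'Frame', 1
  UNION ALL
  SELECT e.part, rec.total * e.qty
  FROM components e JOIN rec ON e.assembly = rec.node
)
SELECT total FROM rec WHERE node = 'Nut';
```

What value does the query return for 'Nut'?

2

Base: (Frame, total=1).
Iteration 1: components of {Frame} -> Ring = 1*2 = 2.
Iteration 2: components of {Ring} -> Nut = 2*1 = 2, Plate = 2*1 = 2.
Iteration 3: no further components; recursion stops.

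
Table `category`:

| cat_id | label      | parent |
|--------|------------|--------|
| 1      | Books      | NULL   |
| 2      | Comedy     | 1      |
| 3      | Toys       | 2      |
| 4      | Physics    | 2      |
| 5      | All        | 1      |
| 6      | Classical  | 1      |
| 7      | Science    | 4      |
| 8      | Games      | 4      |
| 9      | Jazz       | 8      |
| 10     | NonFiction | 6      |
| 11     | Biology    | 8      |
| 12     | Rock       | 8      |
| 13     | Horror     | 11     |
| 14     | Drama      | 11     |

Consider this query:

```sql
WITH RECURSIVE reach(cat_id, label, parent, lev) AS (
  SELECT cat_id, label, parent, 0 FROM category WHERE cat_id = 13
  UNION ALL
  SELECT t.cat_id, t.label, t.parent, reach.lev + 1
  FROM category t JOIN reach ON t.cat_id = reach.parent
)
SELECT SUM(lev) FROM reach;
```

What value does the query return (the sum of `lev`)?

Base: cat_id=13 (Horror), parent=11, lev 0.
Iteration 1: join on cat_id=11 -> Biology (id 11, parent=8, lev 1).
Iteration 2: join on cat_id=8 -> Games (id 8, parent=4, lev 2).
Iteration 3: join on cat_id=4 -> Physics (id 4, parent=2, lev 3).
Iteration 4: join on cat_id=2 -> Comedy (id 2, parent=1, lev 4).
Iteration 5: join on cat_id=1 -> Books (id 1, parent=NULL, lev 5).
Iteration 6: parent is NULL; no match; recursion stops.
SUM(lev) = 0 + 1 + 2 + 3 + 4 + 5 = 15.

15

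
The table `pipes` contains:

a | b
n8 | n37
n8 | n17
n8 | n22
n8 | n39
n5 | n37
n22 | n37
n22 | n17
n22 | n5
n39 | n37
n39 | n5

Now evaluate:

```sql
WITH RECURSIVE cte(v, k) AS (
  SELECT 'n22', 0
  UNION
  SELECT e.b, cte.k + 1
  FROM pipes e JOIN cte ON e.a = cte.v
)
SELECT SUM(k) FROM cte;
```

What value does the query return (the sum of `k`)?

5

Base: (n22, k=0).
Iteration 1: edges from {n22} -> (n17, k=1), (n37, k=1), (n5, k=1).
Iteration 2: edges from {n17,n37,n5} -> (n37, k=2).
Iteration 3: no outgoing edges from {n37}; recursion stops.
SUM(k) = 0 + 1 + 1 + 1 + 2 = 5.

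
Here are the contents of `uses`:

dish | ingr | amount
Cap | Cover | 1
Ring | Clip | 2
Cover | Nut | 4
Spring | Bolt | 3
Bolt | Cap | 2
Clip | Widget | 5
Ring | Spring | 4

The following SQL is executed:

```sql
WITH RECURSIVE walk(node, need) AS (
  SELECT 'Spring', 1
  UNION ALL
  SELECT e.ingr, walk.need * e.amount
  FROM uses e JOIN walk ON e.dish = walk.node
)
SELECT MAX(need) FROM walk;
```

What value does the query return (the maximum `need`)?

24

Base: (Spring, need=1).
Iteration 1: components of {Spring} -> Bolt = 1*3 = 3.
Iteration 2: components of {Bolt} -> Cap = 3*2 = 6.
Iteration 3: components of {Cap} -> Cover = 6*1 = 6.
Iteration 4: components of {Cover} -> Nut = 6*4 = 24.
Iteration 5: no further components; recursion stops.
need values: 1, 3, 6, 6, 24; the maximum is 24.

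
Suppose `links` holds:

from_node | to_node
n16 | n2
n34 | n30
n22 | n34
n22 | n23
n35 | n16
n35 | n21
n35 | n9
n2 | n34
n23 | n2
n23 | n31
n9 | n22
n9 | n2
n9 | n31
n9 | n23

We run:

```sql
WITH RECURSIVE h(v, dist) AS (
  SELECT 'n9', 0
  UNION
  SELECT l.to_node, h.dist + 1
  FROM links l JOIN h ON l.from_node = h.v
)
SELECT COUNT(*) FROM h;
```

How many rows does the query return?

16

Base: (n9, dist=0).
Iteration 1: edges from {n9} -> (n2, dist=1), (n22, dist=1), (n23, dist=1), (n31, dist=1).
Iteration 2: edges from {n2,n22,n23,n31} -> (n2, dist=2), (n23, dist=2), (n31, dist=2), (n34, dist=2). [UNION drops 1 duplicate row(s)]
Iteration 3: edges from {n2,n23,n31,n34} -> (n2, dist=3), (n30, dist=3), (n31, dist=3), (n34, dist=3).
Iteration 4: edges from {n2,n30,n31,n34} -> (n30, dist=4), (n34, dist=4).
Iteration 5: edges from {n30,n34} -> (n30, dist=5).
Iteration 6: no outgoing edges from {n30}; recursion stops.
Total rows emitted: 16.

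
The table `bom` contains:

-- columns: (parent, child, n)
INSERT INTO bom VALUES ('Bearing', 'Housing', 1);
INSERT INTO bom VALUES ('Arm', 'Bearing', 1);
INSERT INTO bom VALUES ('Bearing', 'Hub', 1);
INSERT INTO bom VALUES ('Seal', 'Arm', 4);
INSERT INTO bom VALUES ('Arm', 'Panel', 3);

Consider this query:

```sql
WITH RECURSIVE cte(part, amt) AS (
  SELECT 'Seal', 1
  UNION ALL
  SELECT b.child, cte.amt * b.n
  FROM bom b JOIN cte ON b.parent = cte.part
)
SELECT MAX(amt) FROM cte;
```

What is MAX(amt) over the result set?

Base: (Seal, amt=1).
Iteration 1: components of {Seal} -> Arm = 1*4 = 4.
Iteration 2: components of {Arm} -> Bearing = 4*1 = 4, Panel = 4*3 = 12.
Iteration 3: components of {Bearing,Panel} -> Housing = 4*1 = 4, Hub = 4*1 = 4.
Iteration 4: no further components; recursion stops.
amt values: 1, 4, 4, 12, 4, 4; the maximum is 12.

12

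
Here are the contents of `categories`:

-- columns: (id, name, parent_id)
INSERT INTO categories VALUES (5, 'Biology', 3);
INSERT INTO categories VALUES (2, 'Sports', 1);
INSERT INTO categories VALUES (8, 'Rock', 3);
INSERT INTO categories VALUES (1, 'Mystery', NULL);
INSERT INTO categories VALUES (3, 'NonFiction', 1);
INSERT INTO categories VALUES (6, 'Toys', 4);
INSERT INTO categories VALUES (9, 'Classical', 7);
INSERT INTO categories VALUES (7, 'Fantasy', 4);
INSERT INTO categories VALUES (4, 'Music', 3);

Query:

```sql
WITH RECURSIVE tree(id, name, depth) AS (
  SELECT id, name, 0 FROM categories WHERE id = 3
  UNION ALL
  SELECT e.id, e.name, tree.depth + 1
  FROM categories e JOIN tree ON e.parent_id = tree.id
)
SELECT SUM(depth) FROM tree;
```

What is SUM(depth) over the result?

10

Base: id=3 (NonFiction) at depth 0.
Iteration 1: rows with parent_id in {3} -> Music (id 4, depth 1), Biology (id 5, depth 1), Rock (id 8, depth 1).
Iteration 2: rows with parent_id in {4,5,8} -> Toys (id 6, depth 2), Fantasy (id 7, depth 2).
Iteration 3: rows with parent_id in {6,7} -> Classical (id 9, depth 3).
Iteration 4: no rows with parent_id in {9}; recursion stops.
SUM(depth) = 0 + 1 + 1 + 1 + 2 + 2 + 3 = 10.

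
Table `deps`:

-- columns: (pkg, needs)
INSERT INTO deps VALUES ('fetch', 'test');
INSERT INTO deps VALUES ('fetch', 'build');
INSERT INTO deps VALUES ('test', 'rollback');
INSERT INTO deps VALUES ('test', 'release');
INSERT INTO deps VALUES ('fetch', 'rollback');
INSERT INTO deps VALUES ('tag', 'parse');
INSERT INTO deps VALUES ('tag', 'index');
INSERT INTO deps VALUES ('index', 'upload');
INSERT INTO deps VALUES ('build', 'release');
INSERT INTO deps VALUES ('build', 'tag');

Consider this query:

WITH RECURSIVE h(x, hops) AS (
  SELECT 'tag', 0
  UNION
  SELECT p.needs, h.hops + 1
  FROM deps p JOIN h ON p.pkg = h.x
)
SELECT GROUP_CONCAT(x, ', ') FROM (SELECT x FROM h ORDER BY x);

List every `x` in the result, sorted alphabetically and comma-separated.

Base: (tag, hops=0).
Iteration 1: edges from {tag} -> (index, hops=1), (parse, hops=1).
Iteration 2: edges from {index,parse} -> (upload, hops=2).
Iteration 3: no outgoing edges from {upload}; recursion stops.

index, parse, tag, upload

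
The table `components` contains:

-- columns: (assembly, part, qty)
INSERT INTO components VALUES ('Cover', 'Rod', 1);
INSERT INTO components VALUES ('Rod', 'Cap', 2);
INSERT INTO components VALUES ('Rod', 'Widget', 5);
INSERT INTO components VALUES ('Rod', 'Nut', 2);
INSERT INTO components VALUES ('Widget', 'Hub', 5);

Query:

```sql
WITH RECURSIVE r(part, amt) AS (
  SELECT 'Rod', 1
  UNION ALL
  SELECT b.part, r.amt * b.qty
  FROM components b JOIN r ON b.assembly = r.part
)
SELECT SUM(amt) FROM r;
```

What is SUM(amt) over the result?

35

Base: (Rod, amt=1).
Iteration 1: components of {Rod} -> Cap = 1*2 = 2, Nut = 1*2 = 2, Widget = 1*5 = 5.
Iteration 2: components of {Cap,Nut,Widget} -> Hub = 5*5 = 25.
Iteration 3: no further components; recursion stops.
SUM(amt) = 1 + 2 + 5 + 2 + 25 = 35.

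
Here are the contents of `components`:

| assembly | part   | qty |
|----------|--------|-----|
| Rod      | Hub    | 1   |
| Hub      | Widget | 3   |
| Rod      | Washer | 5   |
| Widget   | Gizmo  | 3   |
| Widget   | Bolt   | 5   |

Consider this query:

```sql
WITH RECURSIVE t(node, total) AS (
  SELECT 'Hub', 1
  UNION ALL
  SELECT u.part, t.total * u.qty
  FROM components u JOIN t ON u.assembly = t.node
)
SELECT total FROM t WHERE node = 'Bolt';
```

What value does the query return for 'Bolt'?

Base: (Hub, total=1).
Iteration 1: components of {Hub} -> Widget = 1*3 = 3.
Iteration 2: components of {Widget} -> Bolt = 3*5 = 15, Gizmo = 3*3 = 9.
Iteration 3: no further components; recursion stops.

15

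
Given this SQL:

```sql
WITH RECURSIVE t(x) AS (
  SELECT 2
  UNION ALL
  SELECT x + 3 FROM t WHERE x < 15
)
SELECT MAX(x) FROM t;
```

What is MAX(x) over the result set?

Base: x=2.
Iteration 1: 2 < 15 holds -> x = 2 + 3 = 5.
Iteration 2: 5 < 15 holds -> x = 5 + 3 = 8.
Iteration 3: 8 < 15 holds -> x = 8 + 3 = 11.
Iteration 4: 11 < 15 holds -> x = 11 + 3 = 14.
Iteration 5: 14 < 15 holds -> x = 14 + 3 = 17.
Iteration 6: 17 < 15 fails; recursion stops.
x values: 2, 5, 8, 11, 14, 17; the maximum is 17.

17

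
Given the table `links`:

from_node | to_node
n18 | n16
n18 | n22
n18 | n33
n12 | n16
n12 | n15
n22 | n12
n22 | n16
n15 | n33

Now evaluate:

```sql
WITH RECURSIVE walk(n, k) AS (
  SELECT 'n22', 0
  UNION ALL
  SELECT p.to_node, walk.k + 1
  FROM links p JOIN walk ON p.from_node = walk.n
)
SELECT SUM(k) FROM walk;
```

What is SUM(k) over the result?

9

Base: (n22, k=0).
Iteration 1: edges from {n22} -> (n12, k=1), (n16, k=1).
Iteration 2: edges from {n12,n16} -> (n15, k=2), (n16, k=2).
Iteration 3: edges from {n15,n16} -> (n33, k=3).
Iteration 4: no outgoing edges from {n33}; recursion stops.
SUM(k) = 0 + 1 + 1 + 2 + 2 + 3 = 9.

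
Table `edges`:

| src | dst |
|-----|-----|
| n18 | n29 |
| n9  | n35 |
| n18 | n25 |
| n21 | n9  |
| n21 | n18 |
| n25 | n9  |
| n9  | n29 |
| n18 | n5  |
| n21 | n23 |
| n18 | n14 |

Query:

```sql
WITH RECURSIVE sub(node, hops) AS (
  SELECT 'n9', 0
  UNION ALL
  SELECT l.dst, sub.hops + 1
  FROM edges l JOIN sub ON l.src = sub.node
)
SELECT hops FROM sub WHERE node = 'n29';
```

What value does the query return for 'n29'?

1

Base: (n9, hops=0).
Iteration 1: edges from {n9} -> (n29, hops=1), (n35, hops=1).
Iteration 2: no outgoing edges from {n29,n35}; recursion stops.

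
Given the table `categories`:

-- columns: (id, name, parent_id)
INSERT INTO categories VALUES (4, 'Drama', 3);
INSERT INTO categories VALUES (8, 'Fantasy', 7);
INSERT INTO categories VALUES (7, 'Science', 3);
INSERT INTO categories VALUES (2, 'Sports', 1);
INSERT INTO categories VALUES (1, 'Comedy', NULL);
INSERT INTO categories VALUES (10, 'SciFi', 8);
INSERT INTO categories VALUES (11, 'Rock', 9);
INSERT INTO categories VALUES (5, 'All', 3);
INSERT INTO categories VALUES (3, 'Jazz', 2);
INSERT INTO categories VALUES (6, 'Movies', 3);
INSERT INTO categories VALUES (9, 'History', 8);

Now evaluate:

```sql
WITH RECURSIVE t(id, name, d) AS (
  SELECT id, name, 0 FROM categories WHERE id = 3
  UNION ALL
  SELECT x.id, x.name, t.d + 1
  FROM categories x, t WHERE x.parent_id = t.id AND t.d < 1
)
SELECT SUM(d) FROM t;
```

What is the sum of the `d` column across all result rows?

Base: id=3 (Jazz) at d 0.
Iteration 1: rows with parent_id in {3} -> Drama (id 4, d 1), All (id 5, d 1), Movies (id 6, d 1), Science (id 7, d 1).
Iteration 2: d < 1 fails for all current rows; recursion stops.
SUM(d) = 0 + 1 + 1 + 1 + 1 = 4.

4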